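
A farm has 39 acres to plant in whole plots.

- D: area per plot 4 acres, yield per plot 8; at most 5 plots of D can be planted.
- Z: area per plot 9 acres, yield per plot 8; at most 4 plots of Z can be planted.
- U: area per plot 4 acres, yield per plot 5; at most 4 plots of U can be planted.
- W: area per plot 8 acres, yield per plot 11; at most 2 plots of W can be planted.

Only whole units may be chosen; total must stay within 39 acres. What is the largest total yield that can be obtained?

This is a bounded integer knapsack.
5×D, 2×U, and 1×W: area 36 ≤ 39, yield 5·8 + 2·5 + 1·11 = 61.
5×D and 2×W: area 36 ≤ 39, yield 5·8 + 2·11 = 62.
Best is 62.

62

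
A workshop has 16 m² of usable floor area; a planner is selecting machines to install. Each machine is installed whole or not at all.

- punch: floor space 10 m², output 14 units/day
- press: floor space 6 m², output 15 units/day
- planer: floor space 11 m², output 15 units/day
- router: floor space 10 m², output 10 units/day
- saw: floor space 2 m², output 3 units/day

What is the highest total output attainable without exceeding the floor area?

punch + press: floor space 10 + 6 = 16 ≤ 16, output 14 + 15 = 29.
press + saw: floor space 6 + 2 = 8 ≤ 16, output 15 + 3 = 18.
press + router: floor space 6 + 10 = 16 ≤ 16, output 15 + 10 = 25.
Best is punch and press with total output 29.

29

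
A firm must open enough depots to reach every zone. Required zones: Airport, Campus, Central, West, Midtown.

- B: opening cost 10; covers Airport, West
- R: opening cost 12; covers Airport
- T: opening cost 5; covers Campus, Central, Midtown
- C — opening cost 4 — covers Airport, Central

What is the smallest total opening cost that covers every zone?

15

The greedy cost-per-new-zone heuristic would pick T, C, and B for 19, but a cheaper cover exists.
Choose B and T: together they cover Airport, Campus, Central, West, Midtown — every zone.
Total opening cost: 10 + 5 = 15.
No cover costs less than 15.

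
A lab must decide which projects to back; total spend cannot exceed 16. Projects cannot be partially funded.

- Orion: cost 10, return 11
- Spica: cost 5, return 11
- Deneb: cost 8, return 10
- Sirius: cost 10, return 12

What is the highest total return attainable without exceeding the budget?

Allowing fractional choices, the relaxed optimum would be about 24.6, but projects are indivisible.
Spica + Sirius: cost 5 + 10 = 15 ≤ 16, return 11 + 12 = 23.
Orion + Spica: cost 10 + 5 = 15 ≤ 16, return 11 + 11 = 22.
Spica + Deneb: cost 5 + 8 = 13 ≤ 16, return 11 + 10 = 21.
Best is Spica and Sirius with total return 23.

23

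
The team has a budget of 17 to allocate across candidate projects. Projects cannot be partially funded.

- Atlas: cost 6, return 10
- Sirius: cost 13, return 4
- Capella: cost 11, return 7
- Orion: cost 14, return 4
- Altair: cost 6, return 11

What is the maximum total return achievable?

Take Atlas and Altair: cost 6 + 6 = 12 ≤ 17, return 10 + 11 = 21.
No other feasible combination does better.

21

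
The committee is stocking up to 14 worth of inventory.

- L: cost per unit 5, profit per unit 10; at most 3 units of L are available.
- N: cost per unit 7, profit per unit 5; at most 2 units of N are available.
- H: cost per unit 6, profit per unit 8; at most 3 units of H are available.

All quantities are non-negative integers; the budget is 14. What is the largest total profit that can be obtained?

2×L: cost 10 ≤ 14, profit 2·10 = 20.
1×L and 1×H: cost 11 ≤ 14, profit 1·10 + 1·8 = 18.
Best is 20.

20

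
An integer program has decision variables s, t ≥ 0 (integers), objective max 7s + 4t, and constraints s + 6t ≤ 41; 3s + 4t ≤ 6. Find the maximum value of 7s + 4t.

14

(s,t)=(2,0): 1·2+6·0=2≤41, 3·2+4·0=6≤6, objective 14.
(s,t)=(1,0): 1·1+6·0=1≤41, 3·1+4·0=3≤6, objective 7.
Maximum is 14 at (s,t)=(2,0).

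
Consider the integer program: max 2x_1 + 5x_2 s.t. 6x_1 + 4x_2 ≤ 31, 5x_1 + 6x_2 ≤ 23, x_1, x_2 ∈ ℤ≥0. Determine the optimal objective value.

The continuous relaxation peaks at (0, 3.83) with value 19.17; rounding to a feasible lattice point costs some objective.
(x_1,x_2)=(1,3) is feasible, giving 17.
(x_1,x_2)=(0,3) is feasible, giving 15.
(x_1,x_2)=(2,2) is feasible, giving 14.
The best lattice point is (1,3), giving 17.

17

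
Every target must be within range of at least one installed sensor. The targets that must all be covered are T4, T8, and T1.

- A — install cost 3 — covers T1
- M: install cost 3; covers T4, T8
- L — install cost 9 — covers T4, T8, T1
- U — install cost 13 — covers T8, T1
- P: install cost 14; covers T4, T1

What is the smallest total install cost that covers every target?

6

This is a weighted set-cover instance.
Choose A and M: together they cover T4, T8, T1 — every target.
Total install cost: 3 + 3 = 6.
No cover costs less than 6.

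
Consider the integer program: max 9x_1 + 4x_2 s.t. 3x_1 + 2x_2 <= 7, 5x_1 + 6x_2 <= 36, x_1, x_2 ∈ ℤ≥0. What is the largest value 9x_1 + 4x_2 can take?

18

(x_1,x_2)=(2,0) is feasible, giving 18.
(x_1,x_2)=(1,1) is feasible, giving 13.
(x_1,x_2)=(1,0) is feasible, giving 9.
The best lattice point is (2,0), giving 18.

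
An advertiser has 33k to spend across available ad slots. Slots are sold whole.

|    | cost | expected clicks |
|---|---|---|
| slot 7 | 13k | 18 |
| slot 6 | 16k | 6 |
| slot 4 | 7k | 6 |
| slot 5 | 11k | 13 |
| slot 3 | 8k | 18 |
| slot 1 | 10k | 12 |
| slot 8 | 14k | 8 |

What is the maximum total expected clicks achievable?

Treat it as a binary knapsack problem.
slot 7 + slot 5 + slot 3: cost 13 + 11 + 8 = 32 ≤ 33, expected clicks 18 + 13 + 18 = 49.
slot 7 + slot 3 + slot 1: cost 13 + 8 + 10 = 31 ≤ 33, expected clicks 18 + 18 + 12 = 48.
slot 5 + slot 3 + slot 1: cost 11 + 8 + 10 = 29 ≤ 33, expected clicks 13 + 18 + 12 = 43.
Best is slot 7, slot 5, and slot 3 with total expected clicks 49.

49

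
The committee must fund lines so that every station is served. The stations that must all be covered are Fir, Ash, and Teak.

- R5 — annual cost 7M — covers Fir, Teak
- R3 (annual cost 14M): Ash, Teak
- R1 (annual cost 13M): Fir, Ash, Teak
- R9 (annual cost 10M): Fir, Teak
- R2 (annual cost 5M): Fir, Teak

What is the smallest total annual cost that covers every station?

The greedy cost-per-new-station heuristic would pick R2 and R1 for 18, but a cheaper cover exists.
R1 alone covers Fir, Ash, Teak — every station.
Total annual cost: 13.
No cover costs less than 13.

13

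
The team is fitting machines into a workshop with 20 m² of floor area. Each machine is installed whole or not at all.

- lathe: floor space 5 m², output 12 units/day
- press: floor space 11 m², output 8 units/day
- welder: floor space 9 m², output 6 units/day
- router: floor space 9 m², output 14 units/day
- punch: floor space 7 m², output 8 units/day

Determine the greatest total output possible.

26

This is a 0-1 knapsack instance.
router + punch: floor space 9 + 7 = 16 ≤ 20, output 14 + 8 = 22.
lathe + router: floor space 5 + 9 = 14 ≤ 20, output 12 + 14 = 26.
Best is lathe and router with total output 26.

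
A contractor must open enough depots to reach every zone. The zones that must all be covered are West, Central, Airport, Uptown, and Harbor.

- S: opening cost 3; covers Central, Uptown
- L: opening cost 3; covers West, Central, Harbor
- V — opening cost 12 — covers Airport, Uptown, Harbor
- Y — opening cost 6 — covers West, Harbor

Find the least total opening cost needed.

15

This is a weighted set-cover instance.
The greedy cost-per-new-zone heuristic would pick L, S, and V for 18, but a cheaper cover exists.
Choose L and V: together they cover West, Central, Airport, Uptown, Harbor — every zone.
Total opening cost: 3 + 12 = 15.
No cover costs less than 15.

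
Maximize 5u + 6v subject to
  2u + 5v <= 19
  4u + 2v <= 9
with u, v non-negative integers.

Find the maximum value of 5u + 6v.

Relaxing integrality, the LP optimum is 23.94 at (u,v) = (0.438, 3.62), which is not an integer point.
(u,v)=(0,3): 2·0+5·3=15≤19, 4·0+2·3=6≤9, objective 18.
(u,v)=(1,2): 2·1+5·2=12≤19, 4·1+2·2=8≤9, objective 17.
(u,v)=(0,2): 2·0+5·2=10≤19, 4·0+2·2=4≤9, objective 12.
Maximum is 18 at (u,v)=(0,3).

18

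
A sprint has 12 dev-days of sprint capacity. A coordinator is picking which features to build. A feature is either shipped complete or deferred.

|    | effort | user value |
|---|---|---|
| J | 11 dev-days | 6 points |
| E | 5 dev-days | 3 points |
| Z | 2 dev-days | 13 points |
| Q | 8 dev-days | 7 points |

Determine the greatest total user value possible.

Take Z and Q: effort 2 + 8 = 10 ≤ 12, user value 13 + 7 = 20.
No other feasible combination does better.

20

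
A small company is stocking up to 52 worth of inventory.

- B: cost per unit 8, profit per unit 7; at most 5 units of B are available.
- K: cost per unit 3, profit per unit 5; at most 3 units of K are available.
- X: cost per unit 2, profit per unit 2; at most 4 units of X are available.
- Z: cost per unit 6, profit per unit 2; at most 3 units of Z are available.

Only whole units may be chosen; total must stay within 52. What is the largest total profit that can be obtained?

52

4×B, 3×K, and 4×X: cost 49 ≤ 52, profit 4·7 + 3·5 + 4·2 = 51.
5×B, 3×K, and 1×X: cost 51 ≤ 52, profit 5·7 + 3·5 + 1·2 = 52.
Best is 52.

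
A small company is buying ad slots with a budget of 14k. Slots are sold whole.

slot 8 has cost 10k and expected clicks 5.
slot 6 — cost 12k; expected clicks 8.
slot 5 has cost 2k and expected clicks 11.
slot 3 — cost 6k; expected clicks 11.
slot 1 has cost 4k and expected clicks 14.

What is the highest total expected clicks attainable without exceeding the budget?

36

Take slot 5, slot 3, and slot 1: cost 2 + 6 + 4 = 12 ≤ 14, expected clicks 11 + 11 + 14 = 36.
No other feasible combination does better.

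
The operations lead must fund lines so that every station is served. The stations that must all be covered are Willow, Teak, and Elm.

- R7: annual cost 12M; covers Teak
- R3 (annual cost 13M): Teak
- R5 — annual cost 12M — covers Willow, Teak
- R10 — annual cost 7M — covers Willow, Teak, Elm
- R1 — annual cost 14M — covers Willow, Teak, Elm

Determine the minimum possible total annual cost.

This is an integer covering problem.
R10 alone covers Willow, Teak, Elm — every station.
Total annual cost: 7.
No cover costs less than 7.

7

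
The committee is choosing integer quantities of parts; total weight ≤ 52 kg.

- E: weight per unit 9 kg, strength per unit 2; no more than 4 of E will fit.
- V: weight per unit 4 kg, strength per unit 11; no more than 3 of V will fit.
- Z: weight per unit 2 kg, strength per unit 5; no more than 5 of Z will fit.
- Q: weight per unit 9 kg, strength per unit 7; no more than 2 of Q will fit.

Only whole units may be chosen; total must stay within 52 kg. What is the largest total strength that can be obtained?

74

1×E, 3×V, 5×Z, and 2×Q: weight 49 ≤ 52, strength 1·2 + 3·11 + 5·5 + 2·7 = 74.
3×V, 5×Z, and 2×Q: weight 40 ≤ 52, strength 3·11 + 5·5 + 2·7 = 72.
Best is 74.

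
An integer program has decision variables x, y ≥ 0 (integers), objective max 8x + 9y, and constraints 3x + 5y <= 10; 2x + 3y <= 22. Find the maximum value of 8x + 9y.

24

(x,y)=(3,0): 3·3+5·0=9≤10, 2·3+3·0=6≤22, objective 24.
(x,y)=(2,0): 3·2+5·0=6≤10, 2·2+3·0=4≤22, objective 16.
The best lattice point is (3,0), giving 24.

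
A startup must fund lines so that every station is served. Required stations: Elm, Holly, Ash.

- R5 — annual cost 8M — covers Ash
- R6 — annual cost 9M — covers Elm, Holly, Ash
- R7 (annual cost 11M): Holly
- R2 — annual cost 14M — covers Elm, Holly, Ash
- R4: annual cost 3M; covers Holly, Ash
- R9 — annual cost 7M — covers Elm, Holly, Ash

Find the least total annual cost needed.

This is a weighted set-cover instance.
R9 alone covers Elm, Holly, Ash — every station.
Total annual cost: 7.

7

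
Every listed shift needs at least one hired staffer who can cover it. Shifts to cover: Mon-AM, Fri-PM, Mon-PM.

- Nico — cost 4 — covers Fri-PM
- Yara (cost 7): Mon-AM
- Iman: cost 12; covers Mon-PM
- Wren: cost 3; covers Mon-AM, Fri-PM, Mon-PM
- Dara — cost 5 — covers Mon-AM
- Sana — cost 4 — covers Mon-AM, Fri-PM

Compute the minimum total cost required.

Wren alone covers Mon-AM, Fri-PM, Mon-PM — every shift.
Total cost: 3.
No cover costs less than 3.

3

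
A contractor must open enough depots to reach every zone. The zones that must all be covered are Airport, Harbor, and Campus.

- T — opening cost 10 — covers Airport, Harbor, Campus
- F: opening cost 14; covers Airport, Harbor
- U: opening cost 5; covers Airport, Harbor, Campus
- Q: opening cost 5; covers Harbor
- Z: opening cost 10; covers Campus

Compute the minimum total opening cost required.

5

U alone covers Airport, Harbor, Campus — every zone.
Total opening cost: 5.
No cover costs less than 5.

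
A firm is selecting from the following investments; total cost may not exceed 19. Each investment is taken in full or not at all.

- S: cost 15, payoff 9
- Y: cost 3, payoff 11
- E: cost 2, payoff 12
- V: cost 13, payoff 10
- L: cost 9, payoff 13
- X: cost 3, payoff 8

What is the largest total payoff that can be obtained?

Allowing fractional choices, the relaxed optimum would be about 45.5, but investments are indivisible.
E + L + X: cost 2 + 9 + 3 = 14 ≤ 19, payoff 12 + 13 + 8 = 33.
Y + E + L: cost 3 + 2 + 9 = 14 ≤ 19, payoff 11 + 12 + 13 = 36.
Y + E + L + X: cost 3 + 2 + 9 + 3 = 17 ≤ 19, payoff 11 + 12 + 13 + 8 = 44.
Best is Y, E, L, and X with total payoff 44.

44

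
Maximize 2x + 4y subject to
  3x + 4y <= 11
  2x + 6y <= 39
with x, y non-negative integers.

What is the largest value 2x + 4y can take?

10

The continuous relaxation peaks at (0, 2.75) with value 11.00; rounding to a feasible lattice point costs some objective.
(x,y)=(1,2) is feasible, giving 10.
(x,y)=(2,1) is feasible, giving 8.
Maximum is 10 at (x,y)=(1,2).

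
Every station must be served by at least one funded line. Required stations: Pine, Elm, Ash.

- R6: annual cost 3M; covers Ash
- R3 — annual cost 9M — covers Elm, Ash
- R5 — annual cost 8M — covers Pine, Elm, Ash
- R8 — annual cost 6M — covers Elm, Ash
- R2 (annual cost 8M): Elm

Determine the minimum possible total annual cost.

8

This is a weighted set-cover instance.
R5 alone covers Pine, Elm, Ash — every station.
Total annual cost: 8.
No cover costs less than 8.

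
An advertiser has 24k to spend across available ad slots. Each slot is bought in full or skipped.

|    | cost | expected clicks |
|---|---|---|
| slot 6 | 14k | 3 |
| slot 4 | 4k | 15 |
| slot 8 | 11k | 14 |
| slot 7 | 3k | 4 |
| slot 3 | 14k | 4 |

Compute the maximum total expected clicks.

Take slot 4, slot 8, and slot 7: cost 4 + 11 + 3 = 18 ≤ 24, expected clicks 15 + 14 + 4 = 33.
No other feasible combination does better.

33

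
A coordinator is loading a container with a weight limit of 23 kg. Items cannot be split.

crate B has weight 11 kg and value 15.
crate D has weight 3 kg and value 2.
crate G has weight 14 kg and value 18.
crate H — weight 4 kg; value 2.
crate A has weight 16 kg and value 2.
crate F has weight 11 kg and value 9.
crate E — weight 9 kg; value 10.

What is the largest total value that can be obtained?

28

Allowing fractional choices, the relaxed optimum would be about 30.4, but items are indivisible.
crate G + crate E: weight 14 + 9 = 23 ≤ 23, value 18 + 10 = 28.
crate B + crate D + crate E: weight 11 + 3 + 9 = 23 ≤ 23, value 15 + 2 + 10 = 27.
Best is crate G and crate E with total value 28.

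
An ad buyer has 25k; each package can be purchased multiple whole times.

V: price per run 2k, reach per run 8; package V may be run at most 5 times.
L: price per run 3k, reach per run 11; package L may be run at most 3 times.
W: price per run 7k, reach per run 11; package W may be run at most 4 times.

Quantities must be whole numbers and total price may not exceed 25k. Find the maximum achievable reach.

76

Take 4×V, 3×L, and 1×W: price 24 ≤ 25, reach 4·8 + 3·11 + 1·11 = 76.
No other integer combination yields more.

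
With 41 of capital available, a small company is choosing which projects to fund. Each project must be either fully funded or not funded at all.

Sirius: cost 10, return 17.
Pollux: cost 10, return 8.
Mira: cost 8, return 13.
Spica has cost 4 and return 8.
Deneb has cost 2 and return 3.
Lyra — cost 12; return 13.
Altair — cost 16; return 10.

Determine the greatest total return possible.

Treat it as a binary knapsack problem.
Take Sirius, Mira, Spica, Deneb, and Lyra: cost 10 + 8 + 4 + 2 + 12 = 36 ≤ 41, return 17 + 13 + 8 + 3 + 13 = 54.
No other feasible combination does better.

54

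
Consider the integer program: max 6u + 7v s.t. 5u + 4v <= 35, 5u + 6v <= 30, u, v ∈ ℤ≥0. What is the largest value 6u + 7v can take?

36

(u,v)=(6,0) is feasible, giving 36.
(u,v)=(5,0) is feasible, giving 30.
The best lattice point is (6,0), giving 36.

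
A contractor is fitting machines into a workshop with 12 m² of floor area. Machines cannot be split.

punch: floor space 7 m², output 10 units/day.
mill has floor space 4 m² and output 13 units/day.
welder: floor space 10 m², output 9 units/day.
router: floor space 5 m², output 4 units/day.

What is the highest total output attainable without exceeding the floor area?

Allowing fractional choices, the relaxed optimum would be about 23.9, but machines are indivisible.
mill + router: floor space 4 + 5 = 9 ≤ 12, output 13 + 4 = 17.
punch + router: floor space 7 + 5 = 12 ≤ 12, output 10 + 4 = 14.
punch + mill: floor space 7 + 4 = 11 ≤ 12, output 10 + 13 = 23.
Best is punch and mill with total output 23.

23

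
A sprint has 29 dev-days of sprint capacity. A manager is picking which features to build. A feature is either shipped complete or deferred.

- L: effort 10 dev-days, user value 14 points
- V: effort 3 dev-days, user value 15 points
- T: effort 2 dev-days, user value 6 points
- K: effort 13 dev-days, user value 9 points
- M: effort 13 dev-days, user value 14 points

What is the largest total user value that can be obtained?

49

Take L, V, T, and M: effort 10 + 3 + 2 + 13 = 28 ≤ 29, user value 14 + 15 + 6 + 14 = 49.
No other feasible combination does better.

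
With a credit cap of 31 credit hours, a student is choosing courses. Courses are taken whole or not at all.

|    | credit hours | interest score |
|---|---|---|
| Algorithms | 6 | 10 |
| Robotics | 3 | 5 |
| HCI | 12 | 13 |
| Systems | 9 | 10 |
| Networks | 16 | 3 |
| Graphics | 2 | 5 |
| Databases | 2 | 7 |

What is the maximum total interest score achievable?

Take Algorithms, HCI, Systems, Graphics, and Databases: credit hours 6 + 12 + 9 + 2 + 2 = 31 ≤ 31, interest score 10 + 13 + 10 + 5 + 7 = 45.
No other feasible combination does better.

45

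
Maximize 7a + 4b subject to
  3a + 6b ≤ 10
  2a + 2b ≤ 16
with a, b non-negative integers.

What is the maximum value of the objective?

Relaxing integrality, the LP optimum is 23.33 at (a,b) = (3.33, 0), which is not an integer point.
(a,b)=(3,0): 3·3+6·0=9≤10, 2·3+2·0=6≤16, objective 21.
(a,b)=(2,0): 3·2+6·0=6≤10, 2·2+2·0=4≤16, objective 14.
The best lattice point is (3,0), giving 21.

21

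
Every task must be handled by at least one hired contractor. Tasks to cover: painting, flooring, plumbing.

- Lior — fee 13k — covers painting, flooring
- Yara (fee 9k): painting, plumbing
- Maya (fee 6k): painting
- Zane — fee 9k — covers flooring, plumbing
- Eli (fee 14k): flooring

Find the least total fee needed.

15

The greedy cost-per-new-task heuristic would pick Yara and Zane for 18, but a cheaper cover exists.
Choose Maya and Zane: together they cover painting, flooring, plumbing — every task.
Total fee: 6 + 9 = 15.
No cover costs less than 15.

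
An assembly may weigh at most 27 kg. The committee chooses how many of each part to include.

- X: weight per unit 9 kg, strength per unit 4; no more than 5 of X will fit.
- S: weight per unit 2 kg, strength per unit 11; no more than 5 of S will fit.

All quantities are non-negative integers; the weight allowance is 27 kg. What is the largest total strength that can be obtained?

This is a bounded integer knapsack.
1×X and 5×S: weight 19 ≤ 27, strength 1·4 + 5·11 = 59.
5×S: weight 10 ≤ 27, strength 5·11 = 55.
Best is 59.

59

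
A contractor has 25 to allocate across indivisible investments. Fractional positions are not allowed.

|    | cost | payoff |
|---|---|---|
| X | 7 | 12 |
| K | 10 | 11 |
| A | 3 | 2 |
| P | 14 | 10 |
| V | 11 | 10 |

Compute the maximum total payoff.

25

This is an integer program with binary decision variables.
X + K + A: cost 7 + 10 + 3 = 20 ≤ 25, payoff 12 + 11 + 2 = 25.
X + A + V: cost 7 + 3 + 11 = 21 ≤ 25, payoff 12 + 2 + 10 = 24.
X + A + P: cost 7 + 3 + 14 = 24 ≤ 25, payoff 12 + 2 + 10 = 24.
Best is X, K, and A with total payoff 25.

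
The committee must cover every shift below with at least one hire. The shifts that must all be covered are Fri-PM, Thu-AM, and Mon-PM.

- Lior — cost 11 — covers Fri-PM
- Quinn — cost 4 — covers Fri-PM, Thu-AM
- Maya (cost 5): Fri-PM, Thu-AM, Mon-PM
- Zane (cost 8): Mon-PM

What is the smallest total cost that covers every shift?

5

Maya alone covers Fri-PM, Thu-AM, Mon-PM — every shift.
Total cost: 5.
No cover costs less than 5.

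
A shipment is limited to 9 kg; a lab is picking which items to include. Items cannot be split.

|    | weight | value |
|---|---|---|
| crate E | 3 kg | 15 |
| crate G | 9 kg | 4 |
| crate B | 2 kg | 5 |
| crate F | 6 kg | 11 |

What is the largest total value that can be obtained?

This is an integer program with binary decision variables.
crate B + crate F: weight 2 + 6 = 8 ≤ 9, value 5 + 11 = 16.
crate E + crate B: weight 3 + 2 = 5 ≤ 9, value 15 + 5 = 20.
crate E + crate F: weight 3 + 6 = 9 ≤ 9, value 15 + 11 = 26.
Best is crate E and crate F with total value 26.

26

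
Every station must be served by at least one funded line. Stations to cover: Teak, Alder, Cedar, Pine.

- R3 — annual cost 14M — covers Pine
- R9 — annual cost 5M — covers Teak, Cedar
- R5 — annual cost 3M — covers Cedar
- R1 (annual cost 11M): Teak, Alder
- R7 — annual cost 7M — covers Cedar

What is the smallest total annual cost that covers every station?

28

This is a weighted set-cover instance.
The greedy cost-per-new-station heuristic would pick R9, R1, and R3 for 30, but a cheaper cover exists.
Choose R3, R5, and R1: together they cover Teak, Alder, Cedar, Pine — every station.
Total annual cost: 14 + 3 + 11 = 28.
No cover costs less than 28.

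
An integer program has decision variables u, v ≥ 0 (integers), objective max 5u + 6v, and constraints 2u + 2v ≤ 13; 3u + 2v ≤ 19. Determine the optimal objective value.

36

The continuous relaxation peaks at (0, 6.5) with value 39.00; rounding to a feasible lattice point costs some objective.
(u,v)=(0,6) is feasible, giving 36.
(u,v)=(1,5) is feasible, giving 35.
(u,v)=(0,5) is feasible, giving 30.
The best lattice point is (0,6), giving 36.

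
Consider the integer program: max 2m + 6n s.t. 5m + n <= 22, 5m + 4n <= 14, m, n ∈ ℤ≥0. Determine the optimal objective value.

The continuous relaxation peaks at (0, 3.5) with value 21.00; rounding to a feasible lattice point costs some objective.
(m,n)=(0,3): 5·0+1·3=3≤22, 5·0+4·3=12≤14, objective 18.
(m,n)=(1,2): 5·1+1·2=7≤22, 5·1+4·2=13≤14, objective 14.
(m,n)=(0,2): 5·0+1·2=2≤22, 5·0+4·2=8≤14, objective 12.
Maximum is 18 at (m,n)=(0,3).

18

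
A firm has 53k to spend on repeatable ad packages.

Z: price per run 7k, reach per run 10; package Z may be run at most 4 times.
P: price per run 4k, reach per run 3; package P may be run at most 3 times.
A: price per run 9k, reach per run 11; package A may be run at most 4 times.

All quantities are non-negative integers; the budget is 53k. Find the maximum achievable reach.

Take 3×Z, 1×P, and 3×A: price 52 ≤ 53, reach 3·10 + 1·3 + 3·11 = 66.
No other integer combination yields more.

66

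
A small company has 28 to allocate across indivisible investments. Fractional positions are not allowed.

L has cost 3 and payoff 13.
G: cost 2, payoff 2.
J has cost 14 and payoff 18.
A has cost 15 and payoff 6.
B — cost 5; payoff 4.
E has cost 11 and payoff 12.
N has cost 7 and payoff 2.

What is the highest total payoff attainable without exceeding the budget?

L + J + E: cost 3 + 14 + 11 = 28 ≤ 28, payoff 13 + 18 + 12 = 43.
L + G + J + B: cost 3 + 2 + 14 + 5 = 24 ≤ 28, payoff 13 + 2 + 18 + 4 = 37.
L + J + B: cost 3 + 14 + 5 = 22 ≤ 28, payoff 13 + 18 + 4 = 35.
Best is L, J, and E with total payoff 43.

43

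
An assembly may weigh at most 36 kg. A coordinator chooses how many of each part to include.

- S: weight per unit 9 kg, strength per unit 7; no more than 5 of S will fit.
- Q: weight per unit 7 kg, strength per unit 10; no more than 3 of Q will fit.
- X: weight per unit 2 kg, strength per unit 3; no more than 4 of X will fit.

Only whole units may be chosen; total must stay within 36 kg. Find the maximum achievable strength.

X has the best ratio (3/2); taking only X gives at most 4×3 = 12 (stopped by the supply cap of 4).
Mixing does better — 1×S, 3×Q, and 3×X: weight 36 ≤ 36, strength 1·7 + 3·10 + 3·3 = 46.

46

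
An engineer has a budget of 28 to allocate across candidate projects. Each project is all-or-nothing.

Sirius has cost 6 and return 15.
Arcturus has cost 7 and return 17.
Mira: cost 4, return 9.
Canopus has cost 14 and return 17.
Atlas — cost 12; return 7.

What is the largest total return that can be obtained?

Allowing fractional choices, the relaxed optimum would be about 54.4, but projects are indivisible.
Arcturus + Mira + Canopus: cost 7 + 4 + 14 = 25 ≤ 28, return 17 + 9 + 17 = 43.
Sirius + Arcturus + Canopus: cost 6 + 7 + 14 = 27 ≤ 28, return 15 + 17 + 17 = 49.
Best is Sirius, Arcturus, and Canopus with total return 49.

49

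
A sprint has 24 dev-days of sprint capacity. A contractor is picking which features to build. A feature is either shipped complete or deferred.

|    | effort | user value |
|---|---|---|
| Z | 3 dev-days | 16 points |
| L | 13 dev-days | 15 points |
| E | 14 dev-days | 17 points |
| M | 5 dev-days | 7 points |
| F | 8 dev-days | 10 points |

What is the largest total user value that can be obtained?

This is a 0-1 knapsack instance.
Allowing fractional choices, the relaxed optimum would be about 42.7, but features are indivisible.
Z + L + M: effort 3 + 13 + 5 = 21 ≤ 24, user value 16 + 15 + 7 = 38.
Z + L + F: effort 3 + 13 + 8 = 24 ≤ 24, user value 16 + 15 + 10 = 41.
Z + E + M: effort 3 + 14 + 5 = 22 ≤ 24, user value 16 + 17 + 7 = 40.
Best is Z, L, and F with total user value 41.

41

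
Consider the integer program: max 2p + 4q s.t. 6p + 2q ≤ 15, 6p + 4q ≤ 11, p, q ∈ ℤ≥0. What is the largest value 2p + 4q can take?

The continuous relaxation peaks at (0, 2.75) with value 11.00; rounding to a feasible lattice point costs some objective.
(p,q)=(0,2): 6·0+2·2=4≤15, 6·0+4·2=8≤11, objective 8.
(p,q)=(1,1): 6·1+2·1=8≤15, 6·1+4·1=10≤11, objective 6.
(p,q)=(0,1): 6·0+2·1=2≤15, 6·0+4·1=4≤11, objective 4.
No feasible integer point exceeds 8.

8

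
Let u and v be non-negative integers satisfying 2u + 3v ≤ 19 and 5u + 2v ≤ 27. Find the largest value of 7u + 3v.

38

The continuous relaxation peaks at (3.91, 3.73) with value 38.55; rounding to a feasible lattice point costs some objective.
(u,v)=(5,1): 2·5+3·1=13≤19, 5·5+2·1=27≤27, objective 38.
(u,v)=(4,3): 2·4+3·3=17≤19, 5·4+2·3=26≤27, objective 37.
(u,v)=(5,0): 2·5+3·0=10≤19, 5·5+2·0=25≤27, objective 35.
No feasible integer point exceeds 38.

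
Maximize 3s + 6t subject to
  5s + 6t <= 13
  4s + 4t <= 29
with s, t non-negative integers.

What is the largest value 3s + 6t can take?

12

Relaxing integrality, the LP optimum is 13.00 at (s,t) = (0, 2.17), which is not an integer point.
(s,t)=(0,2): 5·0+6·2=12≤13, 4·0+4·2=8≤29, objective 12.
(s,t)=(1,1): 5·1+6·1=11≤13, 4·1+4·1=8≤29, objective 9.
(s,t)=(0,1): 5·0+6·1=6≤13, 4·0+4·1=4≤29, objective 6.
No feasible integer point exceeds 12.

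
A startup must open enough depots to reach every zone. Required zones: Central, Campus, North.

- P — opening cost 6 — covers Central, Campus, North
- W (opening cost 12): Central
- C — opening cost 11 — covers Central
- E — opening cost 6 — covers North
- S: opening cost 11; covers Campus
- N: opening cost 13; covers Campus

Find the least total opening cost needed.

6

This is an integer covering problem.
P alone covers Central, Campus, North — every zone.
Total opening cost: 6.
No cover costs less than 6.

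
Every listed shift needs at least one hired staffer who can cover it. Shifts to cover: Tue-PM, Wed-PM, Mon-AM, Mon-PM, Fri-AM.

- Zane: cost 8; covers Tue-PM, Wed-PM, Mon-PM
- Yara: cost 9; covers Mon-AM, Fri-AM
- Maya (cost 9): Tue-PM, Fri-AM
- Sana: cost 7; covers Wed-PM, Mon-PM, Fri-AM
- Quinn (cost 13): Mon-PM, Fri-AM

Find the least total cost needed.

17

The greedy cost-per-new-shift heuristic would pick Sana, Zane, and Yara for 24, but a cheaper cover exists.
Choose Zane and Yara: together they cover Tue-PM, Wed-PM, Mon-AM, Mon-PM, Fri-AM — every shift.
Total cost: 8 + 9 = 17.
No cover costs less than 17.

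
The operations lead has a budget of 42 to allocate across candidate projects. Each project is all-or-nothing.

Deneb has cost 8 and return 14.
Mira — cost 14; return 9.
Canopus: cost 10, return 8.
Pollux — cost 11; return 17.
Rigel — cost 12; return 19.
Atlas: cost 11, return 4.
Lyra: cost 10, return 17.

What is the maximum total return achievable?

Deneb + Pollux + Rigel + Lyra: cost 8 + 11 + 12 + 10 = 41 ≤ 42, return 14 + 17 + 19 + 17 = 67.
Deneb + Canopus + Rigel + Lyra: cost 8 + 10 + 12 + 10 = 40 ≤ 42, return 14 + 8 + 19 + 17 = 58.
Deneb + Canopus + Pollux + Rigel: cost 8 + 10 + 11 + 12 = 41 ≤ 42, return 14 + 8 + 17 + 19 = 58.
Best is Deneb, Pollux, Rigel, and Lyra with total return 67.

67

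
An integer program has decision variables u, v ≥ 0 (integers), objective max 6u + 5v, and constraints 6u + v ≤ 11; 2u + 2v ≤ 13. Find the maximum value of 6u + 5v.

(u,v)=(1,5): 6·1+1·5=11≤11, 2·1+2·5=12≤13, objective 31.
(u,v)=(0,6): 6·0+1·6=6≤11, 2·0+2·6=12≤13, objective 30.
(u,v)=(1,4): 6·1+1·4=10≤11, 2·1+2·4=10≤13, objective 26.
No feasible integer point exceeds 31.

31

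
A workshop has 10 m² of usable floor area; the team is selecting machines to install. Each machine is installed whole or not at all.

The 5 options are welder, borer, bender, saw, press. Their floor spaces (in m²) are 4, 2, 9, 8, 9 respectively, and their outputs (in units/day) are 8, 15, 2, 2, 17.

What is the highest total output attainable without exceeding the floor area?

23

Take welder and borer: floor space 4 + 2 = 6 ≤ 10, output 8 + 15 = 23.
No other feasible combination does better.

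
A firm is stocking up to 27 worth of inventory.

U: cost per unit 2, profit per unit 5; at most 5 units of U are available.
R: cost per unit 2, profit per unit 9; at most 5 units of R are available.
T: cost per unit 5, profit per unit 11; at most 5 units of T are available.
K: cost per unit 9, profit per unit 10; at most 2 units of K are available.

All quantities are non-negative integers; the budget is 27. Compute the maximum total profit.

83

R has the best ratio (9/2); taking only R gives at most 5×9 = 45 (stopped by the supply cap of 5).
Mixing does better — 1×U, 5×R, and 3×T: cost 27 ≤ 27, profit 1·5 + 5·9 + 3·11 = 83.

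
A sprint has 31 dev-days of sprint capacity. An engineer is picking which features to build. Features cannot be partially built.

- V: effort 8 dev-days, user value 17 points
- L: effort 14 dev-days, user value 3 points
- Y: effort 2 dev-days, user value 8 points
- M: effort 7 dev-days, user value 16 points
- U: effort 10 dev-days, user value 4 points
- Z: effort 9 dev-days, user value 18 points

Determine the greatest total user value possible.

Take V, Y, M, and Z: effort 8 + 2 + 7 + 9 = 26 ≤ 31, user value 17 + 8 + 16 + 18 = 59.
No other feasible combination does better.

59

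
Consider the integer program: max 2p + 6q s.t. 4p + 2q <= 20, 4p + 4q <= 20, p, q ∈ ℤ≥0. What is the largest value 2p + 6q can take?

30

(p,q)=(0,5): 4·0+2·5=10≤20, 4·0+4·5=20≤20, objective 30.
(p,q)=(1,4): 4·1+2·4=12≤20, 4·1+4·4=20≤20, objective 26.
(p,q)=(0,4): 4·0+2·4=8≤20, 4·0+4·4=16≤20, objective 24.
No feasible integer point exceeds 30.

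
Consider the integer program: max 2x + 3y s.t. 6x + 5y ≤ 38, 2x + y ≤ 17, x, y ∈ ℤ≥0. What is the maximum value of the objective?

(x,y)=(0,7): 6·0+5·7=35≤38, 2·0+1·7=7≤17, objective 21.
(x,y)=(1,6): 6·1+5·6=36≤38, 2·1+1·6=8≤17, objective 20.
(x,y)=(0,6): 6·0+5·6=30≤38, 2·0+1·6=6≤17, objective 18.
Maximum is 21 at (x,y)=(0,7).

21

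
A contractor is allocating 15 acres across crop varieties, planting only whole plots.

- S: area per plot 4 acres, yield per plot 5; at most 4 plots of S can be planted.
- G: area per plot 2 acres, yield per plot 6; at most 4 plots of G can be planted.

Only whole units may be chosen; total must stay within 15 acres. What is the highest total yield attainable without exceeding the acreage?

1×S and 4×G: area 12 ≤ 15, yield 1·5 + 4·6 = 29.
2×S and 3×G: area 14 ≤ 15, yield 2·5 + 3·6 = 28.
Best is 29.

29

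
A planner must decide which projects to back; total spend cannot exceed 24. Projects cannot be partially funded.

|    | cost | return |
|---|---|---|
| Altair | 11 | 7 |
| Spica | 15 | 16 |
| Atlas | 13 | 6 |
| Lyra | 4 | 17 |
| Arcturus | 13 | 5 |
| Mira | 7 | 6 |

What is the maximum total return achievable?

Take Spica and Lyra: cost 15 + 4 = 19 ≤ 24, return 16 + 17 = 33.
No other feasible combination does better.

33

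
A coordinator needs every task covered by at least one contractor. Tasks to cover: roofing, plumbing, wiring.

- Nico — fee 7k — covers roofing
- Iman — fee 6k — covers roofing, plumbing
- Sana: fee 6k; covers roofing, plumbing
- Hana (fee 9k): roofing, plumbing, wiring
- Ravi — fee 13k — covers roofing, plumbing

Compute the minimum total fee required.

9

This is a weighted set-cover instance.
The greedy cost-per-new-task heuristic would pick Iman and Hana for 15, but a cheaper cover exists.
Hana alone covers roofing, plumbing, wiring — every task.
Total fee: 9.
No cover costs less than 9.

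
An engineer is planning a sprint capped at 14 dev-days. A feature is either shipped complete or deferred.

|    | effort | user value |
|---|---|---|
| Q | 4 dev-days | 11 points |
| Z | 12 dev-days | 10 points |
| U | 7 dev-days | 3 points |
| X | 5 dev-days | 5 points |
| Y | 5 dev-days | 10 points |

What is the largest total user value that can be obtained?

Q + Y: effort 4 + 5 = 9 ≤ 14, user value 11 + 10 = 21.
Q + X + Y: effort 4 + 5 + 5 = 14 ≤ 14, user value 11 + 5 + 10 = 26.
Q + X: effort 4 + 5 = 9 ≤ 14, user value 11 + 5 = 16.
Best is Q, X, and Y with total user value 26.

26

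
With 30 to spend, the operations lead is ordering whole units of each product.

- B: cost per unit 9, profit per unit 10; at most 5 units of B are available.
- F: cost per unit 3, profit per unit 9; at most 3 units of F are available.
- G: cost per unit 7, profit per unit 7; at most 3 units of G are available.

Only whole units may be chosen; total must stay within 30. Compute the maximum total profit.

Take 3×F and 3×G: cost 30 ≤ 30, profit 3·9 + 3·7 = 48.
F has the best ratio (9/3) and is taken to its limit of 3; remaining capacity is filled optimally with the others.

48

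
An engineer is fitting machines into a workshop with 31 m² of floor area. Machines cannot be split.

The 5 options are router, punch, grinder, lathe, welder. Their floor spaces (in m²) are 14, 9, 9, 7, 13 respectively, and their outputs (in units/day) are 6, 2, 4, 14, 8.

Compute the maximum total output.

26

Allowing fractional choices, the relaxed optimum would be about 26.9, but machines are indivisible.
router + grinder + lathe: floor space 14 + 9 + 7 = 30 ≤ 31, output 6 + 4 + 14 = 24.
grinder + lathe + welder: floor space 9 + 7 + 13 = 29 ≤ 31, output 4 + 14 + 8 = 26.
punch + lathe + welder: floor space 9 + 7 + 13 = 29 ≤ 31, output 2 + 14 + 8 = 24.
Best is grinder, lathe, and welder with total output 26.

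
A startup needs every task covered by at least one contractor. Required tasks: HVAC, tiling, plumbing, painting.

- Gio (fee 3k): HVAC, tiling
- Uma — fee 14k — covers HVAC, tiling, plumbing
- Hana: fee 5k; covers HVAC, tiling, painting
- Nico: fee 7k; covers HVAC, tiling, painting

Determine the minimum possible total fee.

This is a weighted set-cover instance.
Choose Uma and Hana: together they cover HVAC, tiling, plumbing, painting — every task.
Total fee: 14 + 5 = 19.

19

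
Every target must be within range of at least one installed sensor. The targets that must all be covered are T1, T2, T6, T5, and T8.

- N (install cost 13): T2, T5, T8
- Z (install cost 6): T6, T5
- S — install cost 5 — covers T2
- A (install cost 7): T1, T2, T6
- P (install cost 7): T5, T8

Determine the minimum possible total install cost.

This is a weighted set-cover instance.
Choose A and P: together they cover T1, T2, T6, T5, T8 — every target.
Total install cost: 7 + 7 = 14.
No cover costs less than 14.

14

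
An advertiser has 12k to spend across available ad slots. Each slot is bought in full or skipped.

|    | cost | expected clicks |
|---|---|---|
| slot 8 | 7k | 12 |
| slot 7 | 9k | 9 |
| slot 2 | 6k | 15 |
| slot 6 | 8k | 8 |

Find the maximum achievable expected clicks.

15

Take slot 2: cost 6 ≤ 12, expected clicks 15.
No other feasible combination does better.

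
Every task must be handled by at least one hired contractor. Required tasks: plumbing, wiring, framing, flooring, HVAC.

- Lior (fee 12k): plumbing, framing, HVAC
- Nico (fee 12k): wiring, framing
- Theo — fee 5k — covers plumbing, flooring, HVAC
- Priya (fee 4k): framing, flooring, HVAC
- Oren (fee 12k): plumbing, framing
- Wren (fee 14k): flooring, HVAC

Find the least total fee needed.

The greedy cost-per-new-task heuristic would pick Priya, Theo, and Nico for 21, but a cheaper cover exists.
Choose Nico and Theo: together they cover plumbing, wiring, framing, flooring, HVAC — every task.
Total fee: 12 + 5 = 17.
No cover costs less than 17.

17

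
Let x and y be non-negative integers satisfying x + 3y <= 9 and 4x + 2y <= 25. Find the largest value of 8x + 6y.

The continuous relaxation peaks at (5.7, 1.1) with value 52.20; rounding to a feasible lattice point costs some objective.
(x,y)=(6,0): 1·6+3·0=6≤9, 4·6+2·0=24≤25, objective 48.
(x,y)=(5,1): 1·5+3·1=8≤9, 4·5+2·1=22≤25, objective 46.
(x,y)=(5,0): 1·5+3·0=5≤9, 4·5+2·0=20≤25, objective 40.
Maximum is 48 at (x,y)=(6,0).

48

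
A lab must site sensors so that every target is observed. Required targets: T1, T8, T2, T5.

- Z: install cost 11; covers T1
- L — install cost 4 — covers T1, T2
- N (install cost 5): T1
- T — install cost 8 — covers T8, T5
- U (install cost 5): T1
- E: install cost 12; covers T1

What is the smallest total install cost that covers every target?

12

This is a weighted set-cover instance.
Choose L and T: together they cover T1, T8, T2, T5 — every target.
Total install cost: 4 + 8 = 12.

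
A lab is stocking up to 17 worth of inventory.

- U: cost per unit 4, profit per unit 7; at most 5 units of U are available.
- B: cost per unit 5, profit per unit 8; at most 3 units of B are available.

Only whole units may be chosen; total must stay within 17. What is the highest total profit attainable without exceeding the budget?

29

Take 3×U and 1×B: cost 17 ≤ 17, profit 3·7 + 1·8 = 29.
No other integer combination yields more.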